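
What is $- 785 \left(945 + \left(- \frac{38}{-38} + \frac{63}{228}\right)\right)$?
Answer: $- \frac{56454845}{76} \approx -7.4283 \cdot 10^{5}$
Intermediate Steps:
$- 785 \left(945 + \left(- \frac{38}{-38} + \frac{63}{228}\right)\right) = - 785 \left(945 + \left(\left(-38\right) \left(- \frac{1}{38}\right) + 63 \cdot \frac{1}{228}\right)\right) = - 785 \left(945 + \left(1 + \frac{21}{76}\right)\right) = - 785 \left(945 + \frac{97}{76}\right) = \left(-785\right) \frac{71917}{76} = - \frac{56454845}{76}$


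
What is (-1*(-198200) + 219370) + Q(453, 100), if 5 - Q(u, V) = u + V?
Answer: 417022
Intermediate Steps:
Q(u, V) = 5 - V - u (Q(u, V) = 5 - (u + V) = 5 - (V + u) = 5 + (-V - u) = 5 - V - u)
(-1*(-198200) + 219370) + Q(453, 100) = (-1*(-198200) + 219370) + (5 - 1*100 - 1*453) = (198200 + 219370) + (5 - 100 - 453) = 417570 - 548 = 417022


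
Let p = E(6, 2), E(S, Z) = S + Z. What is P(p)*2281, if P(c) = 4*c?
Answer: 72992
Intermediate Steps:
p = 8 (p = 6 + 2 = 8)
P(p)*2281 = (4*8)*2281 = 32*2281 = 72992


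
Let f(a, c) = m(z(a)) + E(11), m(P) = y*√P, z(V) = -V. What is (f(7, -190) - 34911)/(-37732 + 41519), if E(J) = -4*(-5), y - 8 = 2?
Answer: -34891/3787 + 10*I*√7/3787 ≈ -9.2134 + 0.0069864*I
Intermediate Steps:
y = 10 (y = 8 + 2 = 10)
E(J) = 20
m(P) = 10*√P
f(a, c) = 20 + 10*√(-a) (f(a, c) = 10*√(-a) + 20 = 20 + 10*√(-a))
(f(7, -190) - 34911)/(-37732 + 41519) = ((20 + 10*√(-1*7)) - 34911)/(-37732 + 41519) = ((20 + 10*√(-7)) - 34911)/3787 = ((20 + 10*(I*√7)) - 34911)*(1/3787) = ((20 + 10*I*√7) - 34911)*(1/3787) = (-34891 + 10*I*√7)*(1/3787) = -34891/3787 + 10*I*√7/3787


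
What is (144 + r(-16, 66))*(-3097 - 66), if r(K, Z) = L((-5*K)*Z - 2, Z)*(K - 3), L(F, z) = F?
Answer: 316736494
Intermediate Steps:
r(K, Z) = (-3 + K)*(-2 - 5*K*Z) (r(K, Z) = ((-5*K)*Z - 2)*(K - 3) = (-5*K*Z - 2)*(-3 + K) = (-2 - 5*K*Z)*(-3 + K) = (-3 + K)*(-2 - 5*K*Z))
(144 + r(-16, 66))*(-3097 - 66) = (144 - (-3 - 16)*(2 + 5*(-16)*66))*(-3097 - 66) = (144 - 1*(-19)*(2 - 5280))*(-3163) = (144 - 1*(-19)*(-5278))*(-3163) = (144 - 100282)*(-3163) = -100138*(-3163) = 316736494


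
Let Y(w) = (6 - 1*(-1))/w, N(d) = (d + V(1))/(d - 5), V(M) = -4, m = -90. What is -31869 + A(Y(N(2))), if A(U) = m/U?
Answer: -223143/7 ≈ -31878.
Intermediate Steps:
N(d) = (-4 + d)/(-5 + d) (N(d) = (d - 4)/(d - 5) = (-4 + d)/(-5 + d))
Y(w) = 7/w (Y(w) = (6 + 1)/w = 7/w)
A(U) = -90/U
-31869 + A(Y(N(2))) = -31869 - 90*(-4 + 2)/(7*(-5 + 2)) = -31869 - 90/(7/((-2/(-3)))) = -31869 - 90/(7/((-⅓*(-2)))) = -31869 - 90/(7/(⅔)) = -31869 - 90/(7*(3/2)) = -31869 - 90/21/2 = -31869 - 90*2/21 = -31869 - 60/7 = -223143/7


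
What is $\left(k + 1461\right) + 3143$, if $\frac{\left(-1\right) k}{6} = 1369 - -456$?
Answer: $-6346$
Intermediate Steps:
$k = -10950$ ($k = - 6 \left(1369 - -456\right) = - 6 \left(1369 + 456\right) = \left(-6\right) 1825 = -10950$)
$\left(k + 1461\right) + 3143 = \left(-10950 + 1461\right) + 3143 = -9489 + 3143 = -6346$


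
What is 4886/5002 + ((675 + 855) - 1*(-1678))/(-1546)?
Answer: -2123165/1933273 ≈ -1.0982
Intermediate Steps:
4886/5002 + ((675 + 855) - 1*(-1678))/(-1546) = 4886*(1/5002) + (1530 + 1678)*(-1/1546) = 2443/2501 + 3208*(-1/1546) = 2443/2501 - 1604/773 = -2123165/1933273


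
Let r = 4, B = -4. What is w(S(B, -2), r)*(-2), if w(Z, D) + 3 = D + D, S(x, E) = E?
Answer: -10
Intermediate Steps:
w(Z, D) = -3 + 2*D (w(Z, D) = -3 + (D + D) = -3 + 2*D)
w(S(B, -2), r)*(-2) = (-3 + 2*4)*(-2) = (-3 + 8)*(-2) = 5*(-2) = -10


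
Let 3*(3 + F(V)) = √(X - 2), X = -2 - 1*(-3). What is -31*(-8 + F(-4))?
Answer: 341 - 31*I/3 ≈ 341.0 - 10.333*I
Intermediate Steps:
X = 1 (X = -2 + 3 = 1)
F(V) = -3 + I/3 (F(V) = -3 + √(1 - 2)/3 = -3 + √(-1)/3 = -3 + I/3)
-31*(-8 + F(-4)) = -31*(-8 + (-3 + I/3)) = -31*(-11 + I/3) = 341 - 31*I/3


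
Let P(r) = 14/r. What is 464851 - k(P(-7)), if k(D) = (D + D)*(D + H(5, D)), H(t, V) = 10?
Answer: 464883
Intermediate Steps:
k(D) = 2*D*(10 + D) (k(D) = (D + D)*(D + 10) = (2*D)*(10 + D) = 2*D*(10 + D))
464851 - k(P(-7)) = 464851 - 2*14/(-7)*(10 + 14/(-7)) = 464851 - 2*14*(-⅐)*(10 + 14*(-⅐)) = 464851 - 2*(-2)*(10 - 2) = 464851 - 2*(-2)*8 = 464851 - 1*(-32) = 464851 + 32 = 464883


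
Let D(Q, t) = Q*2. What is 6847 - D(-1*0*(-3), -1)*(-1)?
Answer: 6847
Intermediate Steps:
D(Q, t) = 2*Q
6847 - D(-1*0*(-3), -1)*(-1) = 6847 - 2*(-1*0*(-3))*(-1) = 6847 - 2*(0*(-3))*(-1) = 6847 - 2*0*(-1) = 6847 - 0*(-1) = 6847 - 1*0 = 6847 + 0 = 6847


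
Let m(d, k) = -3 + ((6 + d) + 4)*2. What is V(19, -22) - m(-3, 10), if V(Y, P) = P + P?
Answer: -55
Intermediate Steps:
V(Y, P) = 2*P
m(d, k) = 17 + 2*d (m(d, k) = -3 + (10 + d)*2 = -3 + (20 + 2*d) = 17 + 2*d)
V(19, -22) - m(-3, 10) = 2*(-22) - (17 + 2*(-3)) = -44 - (17 - 6) = -44 - 1*11 = -44 - 11 = -55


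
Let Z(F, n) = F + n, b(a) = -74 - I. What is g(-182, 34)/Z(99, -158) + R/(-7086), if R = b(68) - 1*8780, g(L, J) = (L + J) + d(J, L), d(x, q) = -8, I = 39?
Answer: 1630103/418074 ≈ 3.8991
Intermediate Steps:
b(a) = -113 (b(a) = -74 - 1*39 = -74 - 39 = -113)
g(L, J) = -8 + J + L (g(L, J) = (L + J) - 8 = (J + L) - 8 = -8 + J + L)
R = -8893 (R = -113 - 1*8780 = -113 - 8780 = -8893)
g(-182, 34)/Z(99, -158) + R/(-7086) = (-8 + 34 - 182)/(99 - 158) - 8893/(-7086) = -156/(-59) - 8893*(-1/7086) = -156*(-1/59) + 8893/7086 = 156/59 + 8893/7086 = 1630103/418074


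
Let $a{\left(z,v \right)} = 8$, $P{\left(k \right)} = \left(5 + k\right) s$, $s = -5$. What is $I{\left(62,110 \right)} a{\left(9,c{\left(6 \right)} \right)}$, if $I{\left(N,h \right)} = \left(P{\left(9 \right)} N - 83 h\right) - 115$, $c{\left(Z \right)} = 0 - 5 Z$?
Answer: $-108680$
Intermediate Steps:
$P{\left(k \right)} = -25 - 5 k$ ($P{\left(k \right)} = \left(5 + k\right) \left(-5\right) = -25 - 5 k$)
$c{\left(Z \right)} = - 5 Z$
$I{\left(N,h \right)} = -115 - 83 h - 70 N$ ($I{\left(N,h \right)} = \left(\left(-25 - 45\right) N - 83 h\right) - 115 = \left(- 70 N - 83 h\right) - 115 = \left(- 83 h - 70 N\right) - 115 = -115 - 83 h - 70 N$)
$I{\left(62,110 \right)} a{\left(9,c{\left(6 \right)} \right)} = \left(-115 - 9130 - 4340\right) 8 = \left(-13585\right) 8 = -108680$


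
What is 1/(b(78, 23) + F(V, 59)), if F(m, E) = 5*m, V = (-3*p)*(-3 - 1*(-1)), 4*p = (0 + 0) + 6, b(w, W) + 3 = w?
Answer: 1/120 ≈ 0.0083333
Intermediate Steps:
b(w, W) = -3 + w
p = 3/2 (p = ((0 + 0) + 6)/4 = (0 + 6)/4 = (1/4)*6 = 3/2 ≈ 1.5000)
V = 9 (V = (-3*3/2)*(-3 - 1*(-1)) = -9*(-3 + 1)/2 = -9/2*(-2) = 9)
1/(b(78, 23) + F(V, 59)) = 1/((-3 + 78) + 5*9) = 1/(75 + 45) = 1/120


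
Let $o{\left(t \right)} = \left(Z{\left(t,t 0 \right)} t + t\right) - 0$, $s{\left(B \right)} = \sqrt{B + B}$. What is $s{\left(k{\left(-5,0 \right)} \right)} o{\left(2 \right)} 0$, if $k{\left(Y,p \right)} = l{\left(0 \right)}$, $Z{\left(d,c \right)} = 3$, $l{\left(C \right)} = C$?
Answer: $0$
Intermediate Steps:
$k{\left(Y,p \right)} = 0$
$s{\left(B \right)} = \sqrt{2} \sqrt{B}$ ($s{\left(B \right)} = \sqrt{2 B} = \sqrt{2} \sqrt{B}$)
$o{\left(t \right)} = 4 t$ ($o{\left(t \right)} = \left(3 t + t\right) - 0 = 4 t + 0 = 4 t$)
$s{\left(k{\left(-5,0 \right)} \right)} o{\left(2 \right)} 0 = \sqrt{2} \sqrt{0} \cdot 4 \cdot 2 \cdot 0 = \sqrt{2} \cdot 0 \cdot 8 \cdot 0 = 0 \cdot 8 \cdot 0 = 0 \cdot 0 = 0$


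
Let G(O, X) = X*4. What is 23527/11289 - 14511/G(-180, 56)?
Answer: -22649233/361248 ≈ -62.697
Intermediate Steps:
G(O, X) = 4*X
23527/11289 - 14511/G(-180, 56) = 23527/11289 - 14511/(4*56) = 23527*(1/11289) - 14511/224 = 23527/11289 - 14511*1/224 = 23527/11289 - 2073/32 = -22649233/361248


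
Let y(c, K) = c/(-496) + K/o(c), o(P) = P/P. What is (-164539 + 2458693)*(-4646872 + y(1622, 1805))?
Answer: -1321406811030879/124 ≈ -1.0657e+13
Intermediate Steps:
o(P) = 1
y(c, K) = K - c/496 (y(c, K) = c/(-496) + K/1 = c*(-1/496) + K*1 = -c/496 + K = K - c/496)
(-164539 + 2458693)*(-4646872 + y(1622, 1805)) = (-164539 + 2458693)*(-4646872 + (1805 - 1/496*1622)) = 2294154*(-4646872 + (1805 - 811/248)) = 2294154*(-4646872 + 446829/248) = 2294154*(-1151977427/248) = -1321406811030879/124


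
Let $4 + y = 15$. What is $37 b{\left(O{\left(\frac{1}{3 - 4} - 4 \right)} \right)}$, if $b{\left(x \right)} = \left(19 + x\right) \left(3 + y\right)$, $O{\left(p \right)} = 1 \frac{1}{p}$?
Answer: $\frac{48692}{5} \approx 9738.4$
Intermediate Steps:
$y = 11$ ($y = -4 + 15 = 11$)
$O{\left(p \right)} = \frac{1}{p}$
$b{\left(x \right)} = 266 + 14 x$ ($b{\left(x \right)} = \left(19 + x\right) \left(3 + 11\right) = \left(19 + x\right) 14 = 266 + 14 x$)
$37 b{\left(O{\left(\frac{1}{3 - 4} - 4 \right)} \right)} = 37 \left(266 + \frac{14}{\frac{1}{3 - 4} - 4}\right) = 37 \left(266 + \frac{14}{\frac{1}{-1} - 4}\right) = 37 \left(266 + \frac{14}{-1 - 4}\right) = 37 \left(266 + \frac{14}{-5}\right) = 37 \left(266 + 14 \left(- \frac{1}{5}\right)\right) = 37 \left(266 - \frac{14}{5}\right) = 37 \cdot \frac{1316}{5} = \frac{48692}{5}$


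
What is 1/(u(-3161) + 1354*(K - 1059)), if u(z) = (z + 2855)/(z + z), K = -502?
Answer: -3161/6681070481 ≈ -4.7313e-7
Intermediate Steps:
u(z) = (2855 + z)/(2*z) (u(z) = (2855 + z)/((2*z)) = (2855 + z)*(1/(2*z)) = (2855 + z)/(2*z))
1/(u(-3161) + 1354*(K - 1059)) = 1/((1/2)*(2855 - 3161)/(-3161) + 1354*(-502 - 1059)) = 1/((1/2)*(-1/3161)*(-306) + 1354*(-1561)) = 1/(153/3161 - 2113594) = 1/(-6681070481/3161) = -3161/6681070481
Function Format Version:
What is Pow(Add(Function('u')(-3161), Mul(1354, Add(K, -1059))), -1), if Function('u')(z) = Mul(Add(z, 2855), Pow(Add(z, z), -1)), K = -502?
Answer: Rational(-3161, 6681070481) ≈ -4.7313e-7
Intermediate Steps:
Function('u')(z) = Mul(Rational(1, 2), Pow(z, -1), Add(2855, z)) (Function('u')(z) = Mul(Add(2855, z), Pow(Mul(2, z), -1)) = Mul(Add(2855, z), Mul(Rational(1, 2), Pow(z, -1))) = Mul(Rational(1, 2), Pow(z, -1), Add(2855, z)))
Pow(Add(Function('u')(-3161), Mul(1354, Add(K, -1059))), -1) = Pow(Add(Mul(Rational(1, 2), Pow(-3161, -1), Add(2855, -3161)), Mul(1354, Add(-502, -1059))), -1) = Pow(Add(Mul(Rational(1, 2), Rational(-1, 3161), -306), Mul(1354, -1561)), -1) = Pow(Add(Rational(153, 3161), -2113594), -1) = Pow(Rational(-6681070481, 3161), -1) = Rational(-3161, 6681070481)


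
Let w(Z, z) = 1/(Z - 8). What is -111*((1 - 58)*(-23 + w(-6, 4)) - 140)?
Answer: -1826061/14 ≈ -1.3043e+5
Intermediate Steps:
w(Z, z) = 1/(-8 + Z)
-111*((1 - 58)*(-23 + w(-6, 4)) - 140) = -111*((1 - 58)*(-23 + 1/(-8 - 6)) - 140) = -111*(-57*(-23 + 1/(-14)) - 140) = -111*(-57*(-23 - 1/14) - 140) = -111*(-57*(-323/14) - 140) = -111*(18411/14 - 140) = -111*16451/14 = -1826061/14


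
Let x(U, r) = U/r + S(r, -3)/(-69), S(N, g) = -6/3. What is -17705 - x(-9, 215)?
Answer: -262653484/14835 ≈ -17705.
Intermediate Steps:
S(N, g) = -2 (S(N, g) = -6*⅓ = -2)
x(U, r) = 2/69 + U/r (x(U, r) = U/r - 2/(-69) = U/r - 2*(-1/69) = U/r + 2/69 = 2/69 + U/r)
-17705 - x(-9, 215) = -17705 - (2/69 - 9/215) = -17705 - 1*(-191/14835) = -17705 + 191/14835 = -262653484/14835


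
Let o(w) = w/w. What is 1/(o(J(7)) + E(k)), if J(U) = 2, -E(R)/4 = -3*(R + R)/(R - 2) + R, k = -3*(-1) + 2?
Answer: 1/21 ≈ 0.047619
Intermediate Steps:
k = 5 (k = 3 + 2 = 5)
E(R) = -4*R + 24*R/(-2 + R) (E(R) = -4*(-3*(R + R)/(R - 2) + R) = -4*(-3*2*R/(-2 + R) + R) = -4*(-6*R/(-2 + R) + R) = -4*(R - 6*R/(-2 + R)) = -4*R + 24*R/(-2 + R))
o(w) = 1
1/(o(J(7)) + E(k)) = 1/(1 + 4*5*(8 - 1*5)/(-2 + 5)) = 1/(1 + 4*5*(8 - 5)/3) = 1/(1 + 4*5*(⅓)*3) = 1/(1 + 20) = 1/21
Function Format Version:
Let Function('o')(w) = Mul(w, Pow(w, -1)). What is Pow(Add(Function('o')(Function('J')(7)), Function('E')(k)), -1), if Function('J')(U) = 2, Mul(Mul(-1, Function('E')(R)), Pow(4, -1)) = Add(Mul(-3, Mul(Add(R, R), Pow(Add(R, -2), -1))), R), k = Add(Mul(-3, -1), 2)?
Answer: Rational(1, 21) ≈ 0.047619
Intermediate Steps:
k = 5 (k = Add(3, 2) = 5)
Function('E')(R) = Add(Mul(-4, R), Mul(24, R, Pow(Add(-2, R), -1))) (Function('E')(R) = Mul(-4, Add(Mul(-3, Mul(Add(R, R), Pow(Add(R, -2), -1))), R)) = Mul(-4, Add(Mul(-3, Mul(Mul(2, R), Pow(Add(-2, R), -1))), R)) = Mul(-4, Add(Mul(-3, Mul(2, R, Pow(Add(-2, R), -1))), R)) = Mul(-4, Add(Mul(-6, R, Pow(Add(-2, R), -1)), R)) = Mul(-4, Add(R, Mul(-6, R, Pow(Add(-2, R), -1)))) = Add(Mul(-4, R), Mul(24, R, Pow(Add(-2, R), -1))))
Function('o')(w) = 1
Pow(Add(Function('o')(Function('J')(7)), Function('E')(k)), -1) = Pow(Add(1, Mul(4, 5, Pow(Add(-2, 5), -1), Add(8, Mul(-1, 5)))), -1) = Pow(Add(1, Mul(4, 5, Pow(3, -1), Add(8, -5))), -1) = Pow(Add(1, Mul(4, 5, Rational(1, 3), 3)), -1) = Pow(Add(1, 20), -1) = Pow(21, -1) = Rational(1, 21)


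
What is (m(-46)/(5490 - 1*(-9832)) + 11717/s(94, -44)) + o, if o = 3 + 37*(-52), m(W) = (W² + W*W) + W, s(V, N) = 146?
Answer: -2058580511/1118506 ≈ -1840.5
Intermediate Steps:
m(W) = W + 2*W² (m(W) = (W² + W²) + W = 2*W² + W = W + 2*W²)
o = -1921 (o = 3 - 1924 = -1921)
(m(-46)/(5490 - 1*(-9832)) + 11717/s(94, -44)) + o = ((-46*(1 + 2*(-46)))/(5490 - 1*(-9832)) + 11717/146) - 1921 = ((-46*(1 - 92))/(5490 + 9832) + 11717*(1/146)) - 1921 = (-46*(-91)/15322 + 11717/146) - 1921 = (4186*(1/15322) + 11717/146) - 1921 = (2093/7661 + 11717/146) - 1921 = 90069515/1118506 - 1921 = -2058580511/1118506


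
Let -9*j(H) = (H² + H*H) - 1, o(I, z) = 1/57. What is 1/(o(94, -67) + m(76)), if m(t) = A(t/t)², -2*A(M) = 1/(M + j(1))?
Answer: 14592/4873 ≈ 2.9945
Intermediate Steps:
o(I, z) = 1/57
j(H) = ⅑ - 2*H²/9 (j(H) = -((H² + H*H) - 1)/9 = -((H² + H²) - 1)/9 = -(2*H² - 1)/9 = -(-1 + 2*H²)/9 = ⅑ - 2*H²/9)
A(M) = -1/(2*(-⅑ + M)) (A(M) = -1/(2*(M + (⅑ - 2/9*1²))) = -1/(2*(M + (⅑ - 2/9*1))) = -1/(2*(M + (⅑ - 2/9))) = -1/(2*(M - ⅑)) = -1/(2*(-⅑ + M)))
m(t) = 81/256 (m(t) = (-9/(-2 + 18*(t/t)))² = (-9/(-2 + 18*1))² = (-9/(-2 + 18))² = (-9/16)² = 81/256)
1/(o(94, -67) + m(76)) = 1/(1/57 + 81/256) = 1/(4873/14592) = 14592/4873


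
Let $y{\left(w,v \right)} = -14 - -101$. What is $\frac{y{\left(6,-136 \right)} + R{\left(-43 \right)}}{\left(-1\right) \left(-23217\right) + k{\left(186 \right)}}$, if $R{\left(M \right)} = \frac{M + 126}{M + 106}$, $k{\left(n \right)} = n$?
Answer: $\frac{5564}{1474389} \approx 0.0037738$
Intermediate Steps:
$y{\left(w,v \right)} = 87$ ($y{\left(w,v \right)} = -14 + 101 = 87$)
$R{\left(M \right)} = \frac{126 + M}{106 + M}$
$\frac{y{\left(6,-136 \right)} + R{\left(-43 \right)}}{\left(-1\right) \left(-23217\right) + k{\left(186 \right)}} = \frac{87 + \frac{126 - 43}{106 - 43}}{\left(-1\right) \left(-23217\right) + 186} = \frac{87 + \frac{1}{63} \cdot 83}{23217 + 186} = \frac{87 + \frac{1}{63} \cdot 83}{23403} = \left(87 + \frac{83}{63}\right) \frac{1}{23403} = \frac{5564}{63} \cdot \frac{1}{23403} = \frac{5564}{1474389}$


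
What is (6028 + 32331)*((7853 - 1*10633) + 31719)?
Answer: 1110071101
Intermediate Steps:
(6028 + 32331)*((7853 - 1*10633) + 31719) = 38359*((7853 - 10633) + 31719) = 38359*(-2780 + 31719) = 38359*28939 = 1110071101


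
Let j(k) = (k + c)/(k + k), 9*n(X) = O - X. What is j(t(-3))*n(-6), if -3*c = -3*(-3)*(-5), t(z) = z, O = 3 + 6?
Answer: -10/3 ≈ -3.3333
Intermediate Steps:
O = 9
n(X) = 1 - X/9 (n(X) = (9 - X)/9 = 1 - X/9)
c = 15 (c = -(-3*(-3))*(-5)/3 = -3*(-5) = -⅓*(-45) = 15)
j(k) = (15 + k)/(2*k) (j(k) = (k + 15)/(k + k) = (15 + k)/((2*k)) = (15 + k)*(1/(2*k)) = (15 + k)/(2*k))
j(t(-3))*n(-6) = ((½)*(15 - 3)/(-3))*(1 - ⅑*(-6)) = ((½)*(-⅓)*12)*(1 + ⅔) = -2*5/3 = -10/3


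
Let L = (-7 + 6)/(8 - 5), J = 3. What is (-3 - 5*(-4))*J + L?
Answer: 152/3 ≈ 50.667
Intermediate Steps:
L = -⅓ (L = -1/3 = -1*⅓ = -⅓ ≈ -0.33333)
(-3 - 5*(-4))*J + L = (-3 - 5*(-4))*3 - ⅓ = (-3 + 20)*3 - ⅓ = 17*3 - ⅓ = 51 - ⅓ = 152/3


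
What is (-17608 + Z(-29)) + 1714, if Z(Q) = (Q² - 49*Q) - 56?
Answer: -13688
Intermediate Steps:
Z(Q) = -56 + Q² - 49*Q
(-17608 + Z(-29)) + 1714 = (-17608 + (-56 + (-29)² - 49*(-29))) + 1714 = (-17608 + (-56 + 841 + 1421)) + 1714 = (-17608 + 2206) + 1714 = -15402 + 1714 = -13688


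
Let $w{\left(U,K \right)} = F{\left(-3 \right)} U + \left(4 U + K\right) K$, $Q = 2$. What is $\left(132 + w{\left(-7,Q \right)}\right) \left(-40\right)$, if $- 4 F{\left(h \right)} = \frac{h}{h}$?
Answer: $-3270$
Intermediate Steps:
$F{\left(h \right)} = - \frac{1}{4}$ ($F{\left(h \right)} = - \frac{h \frac{1}{h}}{4} = \left(- \frac{1}{4}\right) 1 = - \frac{1}{4}$)
$w{\left(U,K \right)} = - \frac{U}{4} + K \left(K + 4 U\right)$ ($w{\left(U,K \right)} = - \frac{U}{4} + \left(4 U + K\right) K = - \frac{U}{4} + \left(K + 4 U\right) K = - \frac{U}{4} + K \left(K + 4 U\right)$)
$\left(132 + w{\left(-7,Q \right)}\right) \left(-40\right) = \left(132 + \left(2^{2} - - \frac{7}{4} + 4 \cdot 2 \left(-7\right)\right)\right) \left(-40\right) = \left(132 + \left(4 + \frac{7}{4} - 56\right)\right) \left(-40\right) = \left(132 - \frac{201}{4}\right) \left(-40\right) = \frac{327}{4} \left(-40\right) = -3270$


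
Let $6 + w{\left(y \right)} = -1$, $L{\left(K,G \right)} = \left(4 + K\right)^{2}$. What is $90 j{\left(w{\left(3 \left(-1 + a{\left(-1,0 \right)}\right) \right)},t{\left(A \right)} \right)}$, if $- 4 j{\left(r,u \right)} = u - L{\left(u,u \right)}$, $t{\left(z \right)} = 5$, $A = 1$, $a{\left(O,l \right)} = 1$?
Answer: $1710$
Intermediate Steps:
$w{\left(y \right)} = -7$ ($w{\left(y \right)} = -6 - 1 = -7$)
$j{\left(r,u \right)} = - \frac{u}{4} + \frac{\left(4 + u\right)^{2}}{4}$ ($j{\left(r,u \right)} = - \frac{u - \left(4 + u\right)^{2}}{4} = - \frac{u}{4} + \frac{\left(4 + u\right)^{2}}{4}$)
$90 j{\left(w{\left(3 \left(-1 + a{\left(-1,0 \right)}\right) \right)},t{\left(A \right)} \right)} = 90 \left(\left(- \frac{1}{4}\right) 5 + \frac{\left(4 + 5\right)^{2}}{4}\right) = 90 \left(- \frac{5}{4} + \frac{9^{2}}{4}\right) = 90 \left(- \frac{5}{4} + \frac{1}{4} \cdot 81\right) = 90 \left(- \frac{5}{4} + \frac{81}{4}\right) = 90 \cdot 19 = 1710$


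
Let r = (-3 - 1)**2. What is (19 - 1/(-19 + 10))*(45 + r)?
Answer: 10492/9 ≈ 1165.8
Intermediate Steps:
r = 16 (r = (-4)**2 = 16)
(19 - 1/(-19 + 10))*(45 + r) = (19 - 1/(-19 + 10))*(45 + 16) = (19 - 1/(-9))*61 = (19 - 1*(-1/9))*61 = (19 + 1/9)*61 = (172/9)*61 = 10492/9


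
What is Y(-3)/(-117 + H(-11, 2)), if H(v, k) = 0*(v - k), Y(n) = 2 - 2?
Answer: 0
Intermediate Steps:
Y(n) = 0
H(v, k) = 0
Y(-3)/(-117 + H(-11, 2)) = 0/(-117 + 0) = 0/(-117) = 0*(-1/117) = 0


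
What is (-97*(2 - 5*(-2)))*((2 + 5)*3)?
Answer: -24444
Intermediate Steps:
(-97*(2 - 5*(-2)))*((2 + 5)*3) = (-97*(2 + 10))*(7*3) = -97*12*21 = -1164*21 = -24444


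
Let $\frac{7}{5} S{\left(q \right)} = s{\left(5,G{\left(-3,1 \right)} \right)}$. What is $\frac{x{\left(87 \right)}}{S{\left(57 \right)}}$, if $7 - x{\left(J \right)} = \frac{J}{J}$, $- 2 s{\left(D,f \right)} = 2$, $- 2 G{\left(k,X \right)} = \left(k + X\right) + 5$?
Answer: $- \frac{42}{5} \approx -8.4$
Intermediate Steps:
$G{\left(k,X \right)} = - \frac{5}{2} - \frac{X}{2} - \frac{k}{2}$ ($G{\left(k,X \right)} = - \frac{\left(k + X\right) + 5}{2} = - \frac{\left(X + k\right) + 5}{2} = - \frac{5 + X + k}{2} = - \frac{5}{2} - \frac{X}{2} - \frac{k}{2}$)
$s{\left(D,f \right)} = -1$ ($s{\left(D,f \right)} = \left(- \frac{1}{2}\right) 2 = -1$)
$S{\left(q \right)} = - \frac{5}{7}$ ($S{\left(q \right)} = \frac{5}{7} \left(-1\right) = - \frac{5}{7}$)
$x{\left(J \right)} = 6$ ($x{\left(J \right)} = 7 - \frac{J}{J} = 7 - 1 = 6$)
$\frac{x{\left(87 \right)}}{S{\left(57 \right)}} = \frac{6}{- \frac{5}{7}} = 6 \left(- \frac{7}{5}\right) = - \frac{42}{5}$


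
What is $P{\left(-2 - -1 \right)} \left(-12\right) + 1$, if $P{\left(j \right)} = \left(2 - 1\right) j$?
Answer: $13$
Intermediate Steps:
$P{\left(j \right)} = j$ ($P{\left(j \right)} = 1 j = j$)
$P{\left(-2 - -1 \right)} \left(-12\right) + 1 = \left(-2 - -1\right) \left(-12\right) + 1 = \left(-2 + 1\right) \left(-12\right) + 1 = \left(-1\right) \left(-12\right) + 1 = 12 + 1 = 13$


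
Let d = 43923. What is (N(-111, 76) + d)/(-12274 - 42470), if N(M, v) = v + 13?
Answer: -11003/13686 ≈ -0.80396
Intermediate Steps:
N(M, v) = 13 + v
(N(-111, 76) + d)/(-12274 - 42470) = ((13 + 76) + 43923)/(-12274 - 42470) = (89 + 43923)/(-54744) = 44012*(-1/54744) = -11003/13686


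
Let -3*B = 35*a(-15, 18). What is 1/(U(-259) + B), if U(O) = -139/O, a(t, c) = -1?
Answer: 777/9482 ≈ 0.081945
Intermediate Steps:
B = 35/3 (B = -35*(-1)/3 = -⅓*(-35) = 35/3 ≈ 11.667)
1/(U(-259) + B) = 1/(-139/(-259) + 35/3) = 1/(-139*(-1/259) + 35/3) = 1/(139/259 + 35/3) = 1/(9482/777) = 777/9482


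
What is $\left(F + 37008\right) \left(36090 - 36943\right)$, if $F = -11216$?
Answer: $-22000576$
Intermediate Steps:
$\left(F + 37008\right) \left(36090 - 36943\right) = \left(-11216 + 37008\right) \left(36090 - 36943\right) = 25792 \left(-853\right) = -22000576$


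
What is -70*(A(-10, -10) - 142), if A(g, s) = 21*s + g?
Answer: 25340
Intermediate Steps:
A(g, s) = g + 21*s
-70*(A(-10, -10) - 142) = -70*((-10 + 21*(-10)) - 142) = -70*((-10 - 210) - 142) = -70*(-220 - 142) = -70*(-362) = 25340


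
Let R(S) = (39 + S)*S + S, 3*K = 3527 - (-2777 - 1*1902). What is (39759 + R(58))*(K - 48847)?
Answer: -6286357405/3 ≈ -2.0955e+9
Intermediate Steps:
K = 8206/3 (K = (3527 - (-2777 - 1*1902))/3 = (3527 - (-2777 - 1902))/3 = (3527 - 1*(-4679))/3 = (3527 + 4679)/3 = (⅓)*8206 = 8206/3 ≈ 2735.3)
R(S) = S + S*(39 + S) (R(S) = S*(39 + S) + S = S + S*(39 + S))
(39759 + R(58))*(K - 48847) = (39759 + 58*(40 + 58))*(8206/3 - 48847) = (39759 + 58*98)*(-138335/3) = (39759 + 5684)*(-138335/3) = 45443*(-138335/3) = -6286357405/3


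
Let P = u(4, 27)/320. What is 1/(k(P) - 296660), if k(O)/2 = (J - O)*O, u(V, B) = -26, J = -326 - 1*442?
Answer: -12800/3795650729 ≈ -3.3723e-6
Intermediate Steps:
J = -768 (J = -326 - 442 = -768)
P = -13/160 (P = -26/320 = -26*1/320 = -13/160 ≈ -0.081250)
k(O) = 2*O*(-768 - O) (k(O) = 2*((-768 - O)*O) = 2*(O*(-768 - O)) = 2*O*(-768 - O))
1/(k(P) - 296660) = 1/(-2*(-13/160)*(768 - 13/160) - 296660) = 1/(-2*(-13/160)*122867/160 - 296660) = 1/(1597271/12800 - 296660) = 1/(-3795650729/12800) = -12800/3795650729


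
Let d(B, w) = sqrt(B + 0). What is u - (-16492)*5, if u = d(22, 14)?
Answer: 82460 + sqrt(22) ≈ 82465.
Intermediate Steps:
d(B, w) = sqrt(B)
u = sqrt(22) ≈ 4.6904
u - (-16492)*5 = sqrt(22) - (-16492)*5 = sqrt(22) - 434*(-190) = sqrt(22) + 82460 = 82460 + sqrt(22)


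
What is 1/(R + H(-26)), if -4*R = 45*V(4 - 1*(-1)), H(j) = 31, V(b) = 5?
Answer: -4/101 ≈ -0.039604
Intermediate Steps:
R = -225/4 (R = -45*5/4 = -1/4*225 = -225/4 ≈ -56.250)
1/(R + H(-26)) = 1/(-225/4 + 31) = 1/(-101/4) = -4/101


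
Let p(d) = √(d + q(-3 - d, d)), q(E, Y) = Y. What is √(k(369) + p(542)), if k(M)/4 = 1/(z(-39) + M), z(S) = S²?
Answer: √(210 + 198450*√271)/315 ≈ 5.7381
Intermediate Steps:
p(d) = √2*√d (p(d) = √(d + d) = √(2*d) = √2*√d)
k(M) = 4/(1521 + M) (k(M) = 4/((-39)² + M) = 4/(1521 + M))
√(k(369) + p(542)) = √(4/(1521 + 369) + √2*√542) = √(4/1890 + 2*√271) = √(4*(1/1890) + 2*√271) = √(2/945 + 2*√271)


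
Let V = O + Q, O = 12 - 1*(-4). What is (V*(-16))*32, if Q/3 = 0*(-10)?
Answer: -8192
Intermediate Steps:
Q = 0 (Q = 3*(0*(-10)) = 3*0 = 0)
O = 16 (O = 12 + 4 = 16)
V = 16 (V = 16 + 0 = 16)
(V*(-16))*32 = (16*(-16))*32 = -256*32 = -8192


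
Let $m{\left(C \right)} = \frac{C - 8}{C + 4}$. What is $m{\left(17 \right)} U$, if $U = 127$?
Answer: $\frac{381}{7} \approx 54.429$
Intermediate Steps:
$m{\left(C \right)} = \frac{-8 + C}{4 + C}$
$m{\left(17 \right)} U = \frac{-8 + 17}{4 + 17} \cdot 127 = \frac{1}{21} \cdot 9 \cdot 127 = \frac{3}{7} \cdot 127 = \frac{381}{7}$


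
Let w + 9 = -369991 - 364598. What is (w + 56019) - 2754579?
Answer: -3433158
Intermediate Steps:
w = -734598 (w = -9 + (-369991 - 364598) = -9 - 734589 = -734598)
(w + 56019) - 2754579 = (-734598 + 56019) - 2754579 = -678579 - 2754579 = -3433158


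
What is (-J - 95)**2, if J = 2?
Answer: 9409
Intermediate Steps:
(-J - 95)**2 = (-1*2 - 95)**2 = (-2 - 95)**2 = (-97)**2 = 9409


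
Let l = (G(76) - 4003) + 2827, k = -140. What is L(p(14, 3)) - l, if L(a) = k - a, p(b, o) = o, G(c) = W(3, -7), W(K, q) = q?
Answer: 1040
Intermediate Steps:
G(c) = -7
L(a) = -140 - a
l = -1183 (l = (-7 - 4003) + 2827 = -4010 + 2827 = -1183)
L(p(14, 3)) - l = (-140 - 1*3) - 1*(-1183) = (-140 - 3) + 1183 = -143 + 1183 = 1040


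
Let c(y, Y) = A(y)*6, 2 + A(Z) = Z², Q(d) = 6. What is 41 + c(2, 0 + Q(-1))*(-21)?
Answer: -211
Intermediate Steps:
A(Z) = -2 + Z²
c(y, Y) = -12 + 6*y² (c(y, Y) = (-2 + y²)*6 = -12 + 6*y²)
41 + c(2, 0 + Q(-1))*(-21) = 41 + (-12 + 6*2²)*(-21) = 41 + (-12 + 6*4)*(-21) = 41 + (-12 + 24)*(-21) = 41 + 12*(-21) = 41 - 252 = -211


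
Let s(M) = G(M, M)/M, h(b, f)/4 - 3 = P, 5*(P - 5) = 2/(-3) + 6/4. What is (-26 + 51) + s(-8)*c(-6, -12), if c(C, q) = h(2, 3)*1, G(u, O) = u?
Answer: 173/3 ≈ 57.667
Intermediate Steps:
P = 31/6 (P = 5 + (2/(-3) + 6/4)/5 = 5 + (2*(-⅓) + 6*(¼))/5 = 5 + (-⅔ + 3/2)/5 = 5 + (⅕)*(⅚) = 5 + ⅙ = 31/6 ≈ 5.1667)
h(b, f) = 98/3 (h(b, f) = 12 + 4*(31/6) = 12 + 62/3 = 98/3)
c(C, q) = 98/3 (c(C, q) = (98/3)*1 = 98/3)
s(M) = 1 (s(M) = M/M = 1)
(-26 + 51) + s(-8)*c(-6, -12) = (-26 + 51) + 1*(98/3) = 25 + 98/3 = 173/3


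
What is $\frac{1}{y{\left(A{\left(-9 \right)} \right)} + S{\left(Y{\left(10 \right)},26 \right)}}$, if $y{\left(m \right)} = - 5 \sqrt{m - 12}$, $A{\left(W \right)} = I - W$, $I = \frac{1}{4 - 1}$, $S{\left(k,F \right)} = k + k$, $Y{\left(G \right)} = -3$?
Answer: $- \frac{9}{154} + \frac{5 i \sqrt{6}}{154} \approx -0.058442 + 0.079529 i$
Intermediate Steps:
$S{\left(k,F \right)} = 2 k$
$I = \frac{1}{3} \approx 0.33333$
$A{\left(W \right)} = \frac{1}{3} - W$
$y{\left(m \right)} = - 5 \sqrt{-12 + m}$
$\frac{1}{y{\left(A{\left(-9 \right)} \right)} + S{\left(Y{\left(10 \right)},26 \right)}} = \frac{1}{- 5 \sqrt{-12 + \left(\frac{1}{3} - -9\right)} + 2 \left(-3\right)} = \frac{1}{- 5 \sqrt{-12 + \left(\frac{1}{3} + 9\right)} - 6} = \frac{1}{- 5 \sqrt{-12 + \frac{28}{3}} - 6} = \frac{1}{- 5 \sqrt{- \frac{8}{3}} - 6} = \frac{1}{- 5 \frac{2 i \sqrt{6}}{3} - 6} = \frac{1}{- \frac{10 i \sqrt{6}}{3} - 6} = \frac{1}{-6 - \frac{10 i \sqrt{6}}{3}}$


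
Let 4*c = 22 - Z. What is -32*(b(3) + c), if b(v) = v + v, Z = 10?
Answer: -288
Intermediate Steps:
b(v) = 2*v
c = 3 (c = (22 - 1*10)/4 = (22 - 10)/4 = (1/4)*12 = 3)
-32*(b(3) + c) = -32*(2*3 + 3) = -32*(6 + 3) = -32*9 = -288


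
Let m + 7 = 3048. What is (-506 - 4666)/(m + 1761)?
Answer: -2586/2401 ≈ -1.0771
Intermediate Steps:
m = 3041 (m = -7 + 3048 = 3041)
(-506 - 4666)/(m + 1761) = (-506 - 4666)/(3041 + 1761) = -5172/4802 = -5172*1/4802 = -2586/2401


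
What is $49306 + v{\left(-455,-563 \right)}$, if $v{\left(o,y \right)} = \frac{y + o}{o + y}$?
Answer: $49307$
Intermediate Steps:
$v{\left(o,y \right)} = 1$ ($v{\left(o,y \right)} = \frac{o + y}{o + y} = 1$)
$49306 + v{\left(-455,-563 \right)} = 49306 + 1 = 49307$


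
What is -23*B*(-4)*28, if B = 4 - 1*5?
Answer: -2576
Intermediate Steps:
B = -1 (B = 4 - 5 = -1)
-23*B*(-4)*28 = -(-23)*(-4)*28 = -23*4*28 = -92*28 = -2576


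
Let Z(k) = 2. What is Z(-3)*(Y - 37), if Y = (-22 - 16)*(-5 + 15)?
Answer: -834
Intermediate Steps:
Y = -380 (Y = -38*10 = -380)
Z(-3)*(Y - 37) = 2*(-380 - 37) = 2*(-417) = -834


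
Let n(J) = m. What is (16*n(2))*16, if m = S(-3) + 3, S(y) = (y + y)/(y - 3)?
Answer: 1024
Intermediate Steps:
S(y) = 2*y/(-3 + y) (S(y) = (2*y)/(-3 + y) = 2*y/(-3 + y))
m = 4 (m = 2*(-3)/(-3 - 3) + 3 = 2*(-3)/(-6) + 3 = 2*(-3)*(-⅙) + 3 = 1 + 3 = 4)
n(J) = 4
(16*n(2))*16 = (16*4)*16 = 64*16 = 1024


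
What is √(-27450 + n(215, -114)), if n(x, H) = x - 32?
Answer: I*√27267 ≈ 165.13*I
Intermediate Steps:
n(x, H) = -32 + x
√(-27450 + n(215, -114)) = √(-27450 + (-32 + 215)) = √(-27450 + 183) = √(-27267) = I*√27267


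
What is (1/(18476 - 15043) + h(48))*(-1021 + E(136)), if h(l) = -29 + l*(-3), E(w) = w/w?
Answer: 605786160/3433 ≈ 1.7646e+5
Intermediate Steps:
E(w) = 1
h(l) = -29 - 3*l
(1/(18476 - 15043) + h(48))*(-1021 + E(136)) = (1/(18476 - 15043) + (-29 - 3*48))*(-1021 + 1) = (1/3433 + (-29 - 144))*(-1020) = (1/3433 - 173)*(-1020) = -593908/3433*(-1020) = 605786160/3433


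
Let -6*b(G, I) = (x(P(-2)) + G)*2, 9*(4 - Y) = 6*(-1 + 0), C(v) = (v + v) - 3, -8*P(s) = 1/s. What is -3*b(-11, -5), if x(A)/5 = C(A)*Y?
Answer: -937/12 ≈ -78.083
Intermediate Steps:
P(s) = -1/(8*s)
C(v) = -3 + 2*v (C(v) = 2*v - 3 = -3 + 2*v)
Y = 14/3 (Y = 4 - 2*(-1 + 0)/3 = 4 - 2*(-1)/3 = 4 - 1/9*(-6) = 4 + 2/3 = 14/3 ≈ 4.6667)
x(A) = -70 + 140*A/3 (x(A) = 5*((-3 + 2*A)*(14/3)) = 5*(-14 + 28*A/3) = -70 + 140*A/3)
b(G, I) = 805/36 - G/3 (b(G, I) = -((-70 + 140*(-1/8/(-2))/3) + G)*2/6 = -((-70 + 140*(-1/8*(-1/2))/3) + G)*2/6 = -((-70 + (140/3)*(1/16)) + G)*2/6 = -((-70 + 35/12) + G)*2/6 = -(-805/12 + G)*2/6 = -(-805/6 + 2*G)/6 = 805/36 - G/3)
-3*b(-11, -5) = -3*(805/36 - 1/3*(-11)) = -3*(805/36 + 11/3) = -3*937/36 = -937/12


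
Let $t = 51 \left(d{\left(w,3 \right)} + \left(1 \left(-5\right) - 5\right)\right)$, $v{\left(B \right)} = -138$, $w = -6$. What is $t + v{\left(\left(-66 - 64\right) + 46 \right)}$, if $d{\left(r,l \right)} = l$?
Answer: $-495$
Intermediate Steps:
$t = -357$ ($t = 51 \left(3 + \left(1 \left(-5\right) - 5\right)\right) = 51 \left(3 - 10\right) = 51 \left(-7\right) = -357$)
$t + v{\left(\left(-66 - 64\right) + 46 \right)} = -357 - 138 = -495$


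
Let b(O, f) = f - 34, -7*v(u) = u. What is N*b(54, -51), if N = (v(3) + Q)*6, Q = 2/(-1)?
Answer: 8670/7 ≈ 1238.6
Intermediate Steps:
Q = -2 (Q = 2*(-1) = -2)
v(u) = -u/7
N = -102/7 (N = (-1/7*3 - 2)*6 = (-3/7 - 2)*6 = -17/7*6 = -102/7 ≈ -14.571)
b(O, f) = -34 + f
N*b(54, -51) = -102*(-34 - 51)/7 = -102/7*(-85) = 8670/7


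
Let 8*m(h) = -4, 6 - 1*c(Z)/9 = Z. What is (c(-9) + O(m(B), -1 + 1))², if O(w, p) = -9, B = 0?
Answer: 15876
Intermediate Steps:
c(Z) = 54 - 9*Z
m(h) = -½ (m(h) = (⅛)*(-4) = -½)
(c(-9) + O(m(B), -1 + 1))² = ((54 - 9*(-9)) - 9)² = ((54 + 81) - 9)² = (135 - 9)² = 126² = 15876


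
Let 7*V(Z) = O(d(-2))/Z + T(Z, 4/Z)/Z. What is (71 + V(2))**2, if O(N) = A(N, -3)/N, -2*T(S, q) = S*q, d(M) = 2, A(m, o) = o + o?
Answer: 978121/196 ≈ 4990.4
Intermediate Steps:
A(m, o) = 2*o
T(S, q) = -S*q/2
O(N) = -6/N (O(N) = (2*(-3))/N = -6/N)
V(Z) = -5/(7*Z) (V(Z) = ((-6/2)/Z + (-Z*4/Z/2)/Z)/7 = ((-6*1/2)/Z - 2/Z)/7 = (-3/Z - 2/Z)/7 = (-5/Z)/7 = -5/(7*Z))
(71 + V(2))**2 = (71 - 5/7/2)**2 = (71 - 5/7*1/2)**2 = (71 - 5/14)**2 = (989/14)**2 = 978121/196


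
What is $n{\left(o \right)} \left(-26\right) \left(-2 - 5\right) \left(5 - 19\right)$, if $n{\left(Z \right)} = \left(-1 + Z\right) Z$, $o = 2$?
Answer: $-5096$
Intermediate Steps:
$n{\left(Z \right)} = Z \left(-1 + Z\right)$
$n{\left(o \right)} \left(-26\right) \left(-2 - 5\right) \left(5 - 19\right) = 2 \left(-1 + 2\right) \left(-26\right) \left(-2 - 5\right) \left(5 - 19\right) = 2 \cdot 1 \left(-26\right) \left(\left(-7\right) \left(-14\right)\right) = 2 \left(-26\right) 98 = \left(-52\right) 98 = -5096$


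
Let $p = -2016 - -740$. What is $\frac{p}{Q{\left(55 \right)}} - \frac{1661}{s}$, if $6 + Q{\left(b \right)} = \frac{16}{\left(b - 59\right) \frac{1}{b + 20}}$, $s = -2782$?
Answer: $\frac{2029049}{425646} \approx 4.767$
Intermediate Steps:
$p = -1276$ ($p = -2016 + 740 = -1276$)
$Q{\left(b \right)} = -6 + \frac{16 \left(20 + b\right)}{-59 + b}$ ($Q{\left(b \right)} = -6 + \frac{16}{\left(b - 59\right) \frac{1}{b + 20}} = -6 + \frac{16}{\left(-59 + b\right) \frac{1}{20 + b}} = -6 + \frac{16}{\frac{1}{20 + b} \left(-59 + b\right)} = -6 + 16 \frac{20 + b}{-59 + b} = -6 + \frac{16 \left(20 + b\right)}{-59 + b}$)
$\frac{p}{Q{\left(55 \right)}} - \frac{1661}{s} = - \frac{1276}{2 \frac{1}{-59 + 55} \left(337 + 5 \cdot 55\right)} - \frac{1661}{-2782} = - \frac{1276}{2 \frac{1}{-4} \left(337 + 275\right)} - - \frac{1661}{2782} = - \frac{1276}{2 \left(- \frac{1}{4}\right) 612} + \frac{1661}{2782} = - \frac{1276}{-306} + \frac{1661}{2782} = \left(-1276\right) \left(- \frac{1}{306}\right) + \frac{1661}{2782} = \frac{638}{153} + \frac{1661}{2782} = \frac{2029049}{425646}$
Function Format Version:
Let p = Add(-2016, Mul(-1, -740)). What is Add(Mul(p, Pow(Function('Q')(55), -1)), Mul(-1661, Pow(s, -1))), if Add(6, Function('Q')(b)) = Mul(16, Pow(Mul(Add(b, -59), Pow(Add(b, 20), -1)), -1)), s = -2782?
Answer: Rational(2029049, 425646) ≈ 4.7670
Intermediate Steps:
p = -1276 (p = Add(-2016, 740) = -1276)
Function('Q')(b) = Add(-6, Mul(16, Pow(Add(-59, b), -1), Add(20, b))) (Function('Q')(b) = Add(-6, Mul(16, Pow(Mul(Add(b, -59), Pow(Add(b, 20), -1)), -1))) = Add(-6, Mul(16, Pow(Mul(Add(-59, b), Pow(Add(20, b), -1)), -1))) = Add(-6, Mul(16, Pow(Mul(Pow(Add(20, b), -1), Add(-59, b)), -1))) = Add(-6, Mul(16, Mul(Pow(Add(-59, b), -1), Add(20, b)))) = Add(-6, Mul(16, Pow(Add(-59, b), -1), Add(20, b))))
Add(Mul(p, Pow(Function('Q')(55), -1)), Mul(-1661, Pow(s, -1))) = Add(Mul(-1276, Pow(Mul(2, Pow(Add(-59, 55), -1), Add(337, Mul(5, 55))), -1)), Mul(-1661, Pow(-2782, -1))) = Add(Mul(-1276, Pow(Mul(2, Pow(-4, -1), Add(337, 275)), -1)), Mul(-1661, Rational(-1, 2782))) = Add(Mul(-1276, Pow(Mul(2, Rational(-1, 4), 612), -1)), Rational(1661, 2782)) = Add(Mul(-1276, Pow(-306, -1)), Rational(1661, 2782)) = Add(Mul(-1276, Rational(-1, 306)), Rational(1661, 2782)) = Add(Rational(638, 153), Rational(1661, 2782)) = Rational(2029049, 425646)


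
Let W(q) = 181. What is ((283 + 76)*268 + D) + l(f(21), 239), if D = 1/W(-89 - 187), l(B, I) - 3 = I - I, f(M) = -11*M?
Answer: 17414916/181 ≈ 96215.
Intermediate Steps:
l(B, I) = 3 (l(B, I) = 3 + (I - I) = 3 + 0 = 3)
D = 1/181 ≈ 0.0055249
((283 + 76)*268 + D) + l(f(21), 239) = ((283 + 76)*268 + 1/181) + 3 = (359*268 + 1/181) + 3 = (96212 + 1/181) + 3 = 17414373/181 + 3 = 17414916/181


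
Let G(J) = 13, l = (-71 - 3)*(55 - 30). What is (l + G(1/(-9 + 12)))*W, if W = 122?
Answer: -224114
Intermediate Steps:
l = -1850 (l = -74*25 = -1850)
(l + G(1/(-9 + 12)))*W = (-1850 + 13)*122 = -1837*122 = -224114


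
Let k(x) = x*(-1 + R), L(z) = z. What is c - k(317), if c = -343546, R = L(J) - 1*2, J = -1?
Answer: -342278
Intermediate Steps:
R = -3 (R = -1 - 1*2 = -1 - 2 = -3)
k(x) = -4*x (k(x) = x*(-1 - 3) = x*(-4) = -4*x)
c - k(317) = -343546 - (-4)*317 = -343546 - 1*(-1268) = -343546 + 1268 = -342278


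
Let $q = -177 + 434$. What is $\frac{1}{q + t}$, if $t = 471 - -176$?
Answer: $\frac{1}{904} \approx 0.0011062$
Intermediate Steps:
$q = 257$
$t = 647$ ($t = 471 + 176 = 647$)
$\frac{1}{q + t} = \frac{1}{257 + 647} = \frac{1}{904}$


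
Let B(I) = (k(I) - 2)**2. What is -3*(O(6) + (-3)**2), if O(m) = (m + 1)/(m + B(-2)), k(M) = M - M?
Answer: -291/10 ≈ -29.100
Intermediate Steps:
k(M) = 0
B(I) = 4 (B(I) = (0 - 2)**2 = (-2)**2 = 4)
O(m) = (1 + m)/(4 + m) (O(m) = (m + 1)/(m + 4) = (1 + m)/(4 + m))
-3*(O(6) + (-3)**2) = -3*((1 + 6)/(4 + 6) + (-3)**2) = -3*(7/10 + 9) = -3*97/10 = -291/10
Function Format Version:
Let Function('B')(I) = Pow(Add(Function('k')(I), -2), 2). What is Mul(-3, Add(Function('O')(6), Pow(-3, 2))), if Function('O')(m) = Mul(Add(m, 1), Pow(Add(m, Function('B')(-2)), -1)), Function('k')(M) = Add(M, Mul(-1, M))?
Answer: Rational(-291, 10) ≈ -29.100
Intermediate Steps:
Function('k')(M) = 0
Function('B')(I) = 4 (Function('B')(I) = Pow(Add(0, -2), 2) = Pow(-2, 2) = 4)
Function('O')(m) = Mul(Pow(Add(4, m), -1), Add(1, m)) (Function('O')(m) = Mul(Add(m, 1), Pow(Add(m, 4), -1)) = Mul(Add(1, m), Pow(Add(4, m), -1)) = Mul(Pow(Add(4, m), -1), Add(1, m)))
Mul(-3, Add(Function('O')(6), Pow(-3, 2))) = Mul(-3, Add(Mul(Pow(Add(4, 6), -1), Add(1, 6)), Pow(-3, 2))) = Mul(-3, Add(Mul(Pow(10, -1), 7), 9)) = Mul(-3, Add(Mul(Rational(1, 10), 7), 9)) = Mul(-3, Add(Rational(7, 10), 9)) = Mul(-3, Rational(97, 10)) = Rational(-291, 10)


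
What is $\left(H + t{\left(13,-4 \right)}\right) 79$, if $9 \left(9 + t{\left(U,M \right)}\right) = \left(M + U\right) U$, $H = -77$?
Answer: $-5767$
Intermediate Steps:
$t{\left(U,M \right)} = -9 + \frac{U \left(M + U\right)}{9}$ ($t{\left(U,M \right)} = -9 + \frac{\left(M + U\right) U}{9} = -9 + \frac{U \left(M + U\right)}{9}$)
$\left(H + t{\left(13,-4 \right)}\right) 79 = \left(-77 + \left(-9 + \frac{13^{2}}{9} + \frac{1}{9} \left(-4\right) 13\right)\right) 79 = \left(-77 - -4\right) 79 = \left(-77 + 4\right) 79 = \left(-73\right) 79 = -5767$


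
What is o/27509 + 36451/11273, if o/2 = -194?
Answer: 998356635/310108957 ≈ 3.2194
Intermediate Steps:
o = -388 (o = 2*(-194) = -388)
o/27509 + 36451/11273 = -388/27509 + 36451/11273 = 998356635/310108957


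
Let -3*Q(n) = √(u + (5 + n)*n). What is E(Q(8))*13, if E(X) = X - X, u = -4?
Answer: 0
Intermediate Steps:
Q(n) = -√(-4 + n*(5 + n))/3 (Q(n) = -√(-4 + (5 + n)*n)/3 = -√(-4 + n*(5 + n))/3)
E(X) = 0
E(Q(8))*13 = 0*13 = 0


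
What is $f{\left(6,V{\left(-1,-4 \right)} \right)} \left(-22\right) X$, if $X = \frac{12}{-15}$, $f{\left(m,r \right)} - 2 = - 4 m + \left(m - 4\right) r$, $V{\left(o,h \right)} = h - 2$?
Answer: $- \frac{2992}{5} \approx -598.4$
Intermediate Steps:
$V{\left(o,h \right)} = -2 + h$ ($V{\left(o,h \right)} = h - 2 = -2 + h$)
$f{\left(m,r \right)} = 2 - 4 m + r \left(-4 + m\right)$ ($f{\left(m,r \right)} = 2 - \left(4 m - \left(m - 4\right) r\right) = 2 - \left(4 m - \left(-4 + m\right) r\right) = 2 - \left(4 m - r \left(-4 + m\right)\right) = 2 - 4 m + r \left(-4 + m\right)$)
$X = - \frac{4}{5}$ ($X = 12 \left(- \frac{1}{15}\right) = - \frac{4}{5} \approx -0.8$)
$f{\left(6,V{\left(-1,-4 \right)} \right)} \left(-22\right) X = \left(2 - 24 - 4 \left(-2 - 4\right) + 6 \left(-2 - 4\right)\right) \left(-22\right) \left(- \frac{4}{5}\right) = \left(2 - 24 - -24 + 6 \left(-6\right)\right) \left(-22\right) \left(- \frac{4}{5}\right) = \left(2 - 24 + 24 - 36\right) \left(-22\right) \left(- \frac{4}{5}\right) = \left(-34\right) \left(-22\right) \left(- \frac{4}{5}\right) = 748 \left(- \frac{4}{5}\right) = - \frac{2992}{5}$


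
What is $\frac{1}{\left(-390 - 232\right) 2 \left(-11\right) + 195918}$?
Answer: $\frac{1}{209602} \approx 4.7709 \cdot 10^{-6}$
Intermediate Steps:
$\frac{1}{\left(-390 - 232\right) 2 \left(-11\right) + 195918} = \frac{1}{\left(-622\right) \left(-22\right) + 195918} = \frac{1}{13684 + 195918} = \frac{1}{209602}$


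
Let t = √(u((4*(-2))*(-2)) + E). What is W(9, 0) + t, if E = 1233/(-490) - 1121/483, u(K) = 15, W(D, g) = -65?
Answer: -65 + √237086070/4830 ≈ -61.812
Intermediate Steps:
E = -163547/33810 (E = 1233*(-1/490) - 1121*1/483 = -1233/490 - 1121/483 = -163547/33810 ≈ -4.8372)
t = √237086070/4830 (t = √(15 - 163547/33810) = √(343603/33810) = √237086070/4830 ≈ 3.1879)
W(9, 0) + t = -65 + √237086070/4830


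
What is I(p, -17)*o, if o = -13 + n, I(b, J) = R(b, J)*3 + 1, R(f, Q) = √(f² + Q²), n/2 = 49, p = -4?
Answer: 85 + 255*√305 ≈ 4538.4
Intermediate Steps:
n = 98 (n = 2*49 = 98)
R(f, Q) = √(Q² + f²)
I(b, J) = 1 + 3*√(J² + b²) (I(b, J) = √(J² + b²)*3 + 1 = 3*√(J² + b²) + 1 = 1 + 3*√(J² + b²))
o = 85 (o = -13 + 98 = 85)
I(p, -17)*o = (1 + 3*√((-17)² + (-4)²))*85 = (1 + 3*√(289 + 16))*85 = (1 + 3*√305)*85 = 85 + 255*√305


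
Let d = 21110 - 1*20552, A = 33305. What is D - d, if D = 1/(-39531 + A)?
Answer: -3474109/6226 ≈ -558.00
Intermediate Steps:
d = 558 (d = 21110 - 20552 = 558)
D = -1/6226 (D = 1/(-39531 + 33305) = 1/(-6226) = -1/6226 ≈ -0.00016062)
D - d = -1/6226 - 1*558 = -1/6226 - 558 = -3474109/6226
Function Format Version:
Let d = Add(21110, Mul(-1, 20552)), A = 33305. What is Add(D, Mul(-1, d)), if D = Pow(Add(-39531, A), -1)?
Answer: Rational(-3474109, 6226) ≈ -558.00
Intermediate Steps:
d = 558 (d = Add(21110, -20552) = 558)
D = Rational(-1, 6226) (D = Pow(Add(-39531, 33305), -1) = Pow(-6226, -1) = Rational(-1, 6226) ≈ -0.00016062)
Add(D, Mul(-1, d)) = Add(Rational(-1, 6226), Mul(-1, 558)) = Add(Rational(-1, 6226), -558) = Rational(-3474109, 6226)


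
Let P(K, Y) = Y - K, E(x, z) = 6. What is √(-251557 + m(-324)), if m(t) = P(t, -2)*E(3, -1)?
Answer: 5*I*√9985 ≈ 499.63*I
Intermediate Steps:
m(t) = -12 - 6*t (m(t) = (-2 - t)*6 = -12 - 6*t)
√(-251557 + m(-324)) = √(-251557 + (-12 - 6*(-324))) = √(-251557 + (-12 + 1944)) = √(-251557 + 1932) = √(-249625) = 5*I*√9985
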